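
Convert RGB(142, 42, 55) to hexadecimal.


R = 142 → 8E (hex)
G = 42 → 2A (hex)
B = 55 → 37 (hex)
Hex = #8E2A37


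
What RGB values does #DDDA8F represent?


DD → 221 (R)
DA → 218 (G)
8F → 143 (B)
= RGB(221, 218, 143)


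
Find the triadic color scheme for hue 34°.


Triadic: equally spaced at 120° intervals
H1 = 34°
H2 = (34 + 120) mod 360 = 154°
H3 = (34 + 240) mod 360 = 274°
Triadic = 34°, 154°, 274°


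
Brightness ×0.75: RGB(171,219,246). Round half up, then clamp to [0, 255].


Multiply each channel by 0.75, round half up, clamp to [0, 255]
R: 171×0.75 = 128.25 → round → 128
G: 219×0.75 = 164.25 → round → 164
B: 246×0.75 = 184.5 → round → 185
= RGB(128, 164, 185)


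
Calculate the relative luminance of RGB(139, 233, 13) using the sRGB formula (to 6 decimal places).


Linearize each channel (sRGB transfer function): c = v/255; c_lin = c/12.92 if c ≤ 0.04045, else ((c+0.055)/1.055)^2.4
  R: 139/255 ≈ 0.545098 > 0.04045 → ((0.545098+0.055)/1.055)^2.4 ≈ 0.258183
  G: 233/255 ≈ 0.913725 > 0.04045 → ((0.913725+0.055)/1.055)^2.4 ≈ 0.814847
  B: 13/255 ≈ 0.050980 > 0.04045 → ((0.050980+0.055)/1.055)^2.4 ≈ 0.004025
R_lin = 0.258183, G_lin = 0.814847, B_lin = 0.004025
L = 0.2126×R + 0.7152×G + 0.0722×B
L = 0.2126×0.258183 + 0.7152×0.814847 + 0.0722×0.004025
L ≈ 0.637959


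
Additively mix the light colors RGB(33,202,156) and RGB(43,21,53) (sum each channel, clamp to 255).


Additive: each channel = min(255, C₁+C₂)
R: 33+43 = 76 → 76
G: 202+21 = 223 → 223
B: 156+53 = 209 → 209
= RGB(76, 223, 209)


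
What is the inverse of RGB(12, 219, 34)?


Invert: (255-R, 255-G, 255-B)
R: 255-12 = 243
G: 255-219 = 36
B: 255-34 = 221
= RGB(243, 36, 221)


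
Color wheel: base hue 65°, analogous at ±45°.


Base hue: 65°
Left analog: (65 - 45) mod 360 = 20°
Right analog: (65 + 45) mod 360 = 110°
Analogous hues = 20° and 110°


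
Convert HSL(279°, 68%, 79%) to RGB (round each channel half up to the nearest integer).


H=279°, S=0.68, L=0.79
C = (1-|2L-1|)×S = (1-|0.58|)×0.68 = 0.2856
H' = H/60 = 279/60 ≈ 4.6500; X = C×(1-|H' mod 2 - 1|) = 0.18564
m = L - C/2 = 0.79 - 0.1428 = 0.6472
Sector ⌊H'⌋ = 4 → (R',G',B') = (0.18564, 0.0, 0.2856)
RGB = ((R'+m)×255, (G'+m)×255, (B'+m)×255) = (212.3742, 165.036, 237.864)
Round half up → RGB(212, 165, 238)


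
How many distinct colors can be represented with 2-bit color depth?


Colors = 2^bits = 2^2
= 4 colors


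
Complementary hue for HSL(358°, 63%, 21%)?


Complement = opposite side of color wheel = hue + 180°
H' = (358 + 180) mod 360 = 178°
S and L unchanged.
= HSL(178°, 63%, 21%)


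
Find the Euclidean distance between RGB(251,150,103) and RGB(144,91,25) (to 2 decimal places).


d = √[(R₁-R₂)² + (G₁-G₂)² + (B₁-B₂)²]
d = √[(251-144)² + (150-91)² + (103-25)²]
d = √[11449 + 3481 + 6084]
d = √21014
d ≈ 144.96


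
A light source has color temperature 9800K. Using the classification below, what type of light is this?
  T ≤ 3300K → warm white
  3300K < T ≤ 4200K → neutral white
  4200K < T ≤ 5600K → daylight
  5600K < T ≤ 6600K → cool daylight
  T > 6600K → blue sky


Temperature: 9800K
9800K > 6600K → blue sky
Classification: blue sky


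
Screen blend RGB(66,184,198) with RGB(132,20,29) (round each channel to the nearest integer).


Screen: C = 255 - (255-A)×(255-B)/255, rounded to nearest integer
R: 255 - (255-66)×(255-132)/255 = 255 - 23247/255 ≈ 255 - 91.165 = 163.835 → 164
G: 255 - (255-184)×(255-20)/255 = 255 - 16685/255 ≈ 255 - 65.431 = 189.569 → 190
B: 255 - (255-198)×(255-29)/255 = 255 - 12882/255 ≈ 255 - 50.518 = 204.482 → 204
= RGB(164, 190, 204)


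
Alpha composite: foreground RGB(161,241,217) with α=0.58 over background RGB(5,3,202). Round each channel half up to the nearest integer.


C = α×F + (1-α)×B, with 1-α = 0.42
R: 0.58×161 + 0.42×5 = 93.38 + 2.10 = 95.48 → 95
G: 0.58×241 + 0.42×3 = 139.78 + 1.26 = 141.04 → 141
B: 0.58×217 + 0.42×202 = 125.86 + 84.84 = 210.70 → 211
= RGB(95, 141, 211)


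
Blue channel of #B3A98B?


Color: #B3A98B
R = B3 = 179
G = A9 = 169
B = 8B = 139
Blue = 139


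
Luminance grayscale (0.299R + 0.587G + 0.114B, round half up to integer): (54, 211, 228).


Gray = 0.299×R + 0.587×G + 0.114×B
Gray = 0.299×54 + 0.587×211 + 0.114×228
Gray = 16.146 + 123.857 + 25.992
Gray = 165.995 → round half up → 166
Gray = 166


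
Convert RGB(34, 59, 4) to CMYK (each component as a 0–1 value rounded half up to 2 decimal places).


R'=34/255≈0.1333, G'=59/255≈0.2314, B'=4/255≈0.0157
K = 1 - max(R',G',B') = 1 - 59/255 = 196/255 = 0.76862… → 0.77
(1-R'-K)/(1-K) simplifies to (max-R)/max with max = 59:
C = (59-34)/59 = 25/59 = 0.42372… → 0.42
M = (59-59)/59 = 0/59 = 0 → 0.00
Y = (59-4)/59 = 55/59 = 0.93220… → 0.93
= CMYK(0.42, 0.00, 0.93, 0.77)


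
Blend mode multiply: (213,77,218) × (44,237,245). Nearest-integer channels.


Multiply: C = A×B/255, rounded to nearest integer
R: 213×44/255 = 9372/255 ≈ 36.753 → 37
G: 77×237/255 = 18249/255 ≈ 71.565 → 72
B: 218×245/255 = 53410/255 ≈ 209.451 → 209
= RGB(37, 72, 209)


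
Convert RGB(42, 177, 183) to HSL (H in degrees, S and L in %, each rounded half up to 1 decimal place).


Normalize: R'=42/255≈0.1647, G'=177/255≈0.6941, B'=183/255≈0.7176
Max=183/255, Min=42/255, Δ=Max-Min=141/255
L = (Max+Min)/2 = (183+42)/510 = 225/510 = 0.44117… → L = 44.1%
L ≤ 0.5 → S = Δ/(Max+Min) = 141/(183+42) = 141/225 = 0.62666… → S = 62.7%
(the 1/255 factors cancel in S and H, so raw channel differences can be used)
Max is B' → H = 60 × ((R-G)/Δ + 4) = 60 × ((42-177)/141 + 4)
  -135/141 + 4 = -0.9574… + 4 = 3.0425…
  H = 60 × 3.0425… = 182.553…° → H = 182.6°
= HSL(182.6°, 62.7%, 44.1%)


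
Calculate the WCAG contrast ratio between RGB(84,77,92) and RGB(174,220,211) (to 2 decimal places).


Linearize each sRGB channel c=v/255: c/12.92 if c ≤ 0.04045 else ((c+0.055)/1.055)^2.4
L = 0.2126×R_lin + 0.7152×G_lin + 0.0722×B_lin
Color 1 (84,77,92):
  R=84: 84/255≈0.3294 > 0.04045 → ((0.3294+0.055)/1.055)^2.4 ≈ 0.08866
  G=77: 77/255≈0.3020 > 0.04045 → ((0.3020+0.055)/1.055)^2.4 ≈ 0.07421
  B=92: 92/255≈0.3608 > 0.04045 → ((0.3608+0.055)/1.055)^2.4 ≈ 0.10702
  L1 = 0.2126×0.08866 + 0.7152×0.07421 + 0.0722×0.10702 ≈ 0.07965
Color 2 (174,220,211):
  R=174: 174/255≈0.6824 > 0.04045 → ((0.6824+0.055)/1.055)^2.4 ≈ 0.42327
  G=220: 220/255≈0.8627 > 0.04045 → ((0.8627+0.055)/1.055)^2.4 ≈ 0.71569
  B=211: 211/255≈0.8275 > 0.04045 → ((0.8275+0.055)/1.055)^2.4 ≈ 0.65141
  L2 = 0.2126×0.42327 + 0.7152×0.71569 + 0.0722×0.65141 ≈ 0.64888
Lighter = 0.64888, Darker = 0.07965
Ratio = (L_lighter + 0.05) / (L_darker + 0.05)
Ratio = (0.64888 + 0.05) / (0.07965 + 0.05) = 0.69888 / 0.12965 ≈ 5.3904
Ratio ≈ 5.39:1


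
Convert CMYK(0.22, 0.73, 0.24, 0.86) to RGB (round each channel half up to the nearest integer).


R = 255 × (1-C) × (1-K) = 255 × 0.78 × 0.14 = 27.846 → 28
G = 255 × (1-M) × (1-K) = 255 × 0.27 × 0.14 = 9.639 → 10
B = 255 × (1-Y) × (1-K) = 255 × 0.76 × 0.14 = 27.132 → 27
= RGB(28, 10, 27)


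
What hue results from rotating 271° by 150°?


New hue = (H + rotation) mod 360
New hue = (271 + 150) mod 360
= 421 mod 360
= 61°


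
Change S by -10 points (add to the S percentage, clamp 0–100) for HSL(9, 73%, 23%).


Original S = 73%
Adjustment = -10 percentage points
New S = 73 + (-10) = 63
Clamp to [0, 100] → 63
= HSL(9°, 63%, 23%)


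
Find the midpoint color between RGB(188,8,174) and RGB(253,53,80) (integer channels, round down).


Midpoint: each channel = ⌊(C₁+C₂)/2⌋
R: ⌊(188+253)/2⌋ = 220
G: ⌊(8+53)/2⌋ = 30
B: ⌊(174+80)/2⌋ = 127
= RGB(220, 30, 127)


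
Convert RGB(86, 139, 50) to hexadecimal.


R = 86 → 56 (hex)
G = 139 → 8B (hex)
B = 50 → 32 (hex)
Hex = #568B32


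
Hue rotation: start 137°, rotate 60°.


New hue = (H + rotation) mod 360
New hue = (137 + 60) mod 360
= 197 mod 360
= 197°


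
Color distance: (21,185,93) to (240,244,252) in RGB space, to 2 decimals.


d = √[(R₁-R₂)² + (G₁-G₂)² + (B₁-B₂)²]
d = √[(21-240)² + (185-244)² + (93-252)²]
d = √[47961 + 3481 + 25281]
d = √76723
d ≈ 276.99


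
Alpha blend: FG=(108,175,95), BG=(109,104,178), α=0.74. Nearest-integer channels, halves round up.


C = α×F + (1-α)×B, with 1-α = 0.26
R: 0.74×108 + 0.26×109 = 79.92 + 28.34 = 108.26 → 108
G: 0.74×175 + 0.26×104 = 129.50 + 27.04 = 156.54 → 157
B: 0.74×95 + 0.26×178 = 70.30 + 46.28 = 116.58 → 117
= RGB(108, 157, 117)


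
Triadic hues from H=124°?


Triadic: equally spaced at 120° intervals
H1 = 124°
H2 = (124 + 120) mod 360 = 244°
H3 = (124 + 240) mod 360 = 4°
Triadic = 124°, 244°, 4°


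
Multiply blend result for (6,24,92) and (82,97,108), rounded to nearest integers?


Multiply: C = A×B/255, rounded to nearest integer
R: 6×82/255 = 492/255 ≈ 1.929 → 2
G: 24×97/255 = 2328/255 ≈ 9.129 → 9
B: 92×108/255 = 9936/255 ≈ 38.965 → 39
= RGB(2, 9, 39)


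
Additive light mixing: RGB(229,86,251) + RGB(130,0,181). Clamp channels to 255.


Additive: each channel = min(255, C₁+C₂)
R: 229+130 = 359 → 255
G: 86+0 = 86 → 86
B: 251+181 = 432 → 255
= RGB(255, 86, 255)


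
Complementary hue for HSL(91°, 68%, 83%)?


Complement = opposite side of color wheel = hue + 180°
H' = (91 + 180) mod 360 = 271°
S and L unchanged.
= HSL(271°, 68%, 83%)


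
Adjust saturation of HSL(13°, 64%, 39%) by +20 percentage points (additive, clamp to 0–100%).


Original S = 64%
Adjustment = +20 percentage points
New S = 64 + (20) = 84
Clamp to [0, 100] → 84
= HSL(13°, 84%, 39%)


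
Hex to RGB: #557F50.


55 → 85 (R)
7F → 127 (G)
50 → 80 (B)
= RGB(85, 127, 80)


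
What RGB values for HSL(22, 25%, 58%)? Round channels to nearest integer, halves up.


H=22°, S=0.25, L=0.58
C = (1-|2L-1|)×S = (1-|0.16|)×0.25 = 0.21
H' = H/60 = 22/60 ≈ 0.3667; X = C×(1-|H' mod 2 - 1|) = 0.077
m = L - C/2 = 0.58 - 0.105 = 0.475
Sector ⌊H'⌋ = 0 → (R',G',B') = (0.21, 0.077, 0.0)
RGB = ((R'+m)×255, (G'+m)×255, (B'+m)×255) = (174.675, 140.76, 121.125)
Round half up → RGB(175, 141, 121)


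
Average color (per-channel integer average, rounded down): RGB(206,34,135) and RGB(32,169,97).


Midpoint: each channel = ⌊(C₁+C₂)/2⌋
R: ⌊(206+32)/2⌋ = 119
G: ⌊(34+169)/2⌋ = 101
B: ⌊(135+97)/2⌋ = 116
= RGB(119, 101, 116)


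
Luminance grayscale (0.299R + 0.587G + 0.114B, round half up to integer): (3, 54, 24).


Gray = 0.299×R + 0.587×G + 0.114×B
Gray = 0.299×3 + 0.587×54 + 0.114×24
Gray = 0.897 + 31.698 + 2.736
Gray = 35.331 → round half up → 35
Gray = 35


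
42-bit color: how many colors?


Colors = 2^bits = 2^42
= 4,398,046,511,104 colors


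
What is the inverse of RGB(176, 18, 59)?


Invert: (255-R, 255-G, 255-B)
R: 255-176 = 79
G: 255-18 = 237
B: 255-59 = 196
= RGB(79, 237, 196)


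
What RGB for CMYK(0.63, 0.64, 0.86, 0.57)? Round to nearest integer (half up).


R = 255 × (1-C) × (1-K) = 255 × 0.37 × 0.43 = 40.5705 → 41
G = 255 × (1-M) × (1-K) = 255 × 0.36 × 0.43 = 39.474 → 39
B = 255 × (1-Y) × (1-K) = 255 × 0.14 × 0.43 = 15.351 → 15
= RGB(41, 39, 15)


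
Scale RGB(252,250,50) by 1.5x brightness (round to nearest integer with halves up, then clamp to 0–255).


Multiply each channel by 1.5, round half up, clamp to [0, 255]
R: 252×1.5 = 378 → clamp → 255
G: 250×1.5 = 375 → clamp → 255
B: 50×1.5 = 75
= RGB(255, 255, 75)


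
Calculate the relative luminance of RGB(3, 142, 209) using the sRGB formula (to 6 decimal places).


Linearize each channel (sRGB transfer function): c = v/255; c_lin = c/12.92 if c ≤ 0.04045, else ((c+0.055)/1.055)^2.4
  R: 3/255 ≈ 0.011765 ≤ 0.04045 → 0.011765/12.92 ≈ 0.000911
  G: 142/255 ≈ 0.556863 > 0.04045 → ((0.556863+0.055)/1.055)^2.4 ≈ 0.270498
  B: 209/255 ≈ 0.819608 > 0.04045 → ((0.819608+0.055)/1.055)^2.4 ≈ 0.637597
R_lin = 0.000911, G_lin = 0.270498, B_lin = 0.637597
L = 0.2126×R + 0.7152×G + 0.0722×B
L = 0.2126×0.000911 + 0.7152×0.270498 + 0.0722×0.637597
L ≈ 0.239688


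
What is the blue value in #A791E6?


Color: #A791E6
R = A7 = 167
G = 91 = 145
B = E6 = 230
Blue = 230


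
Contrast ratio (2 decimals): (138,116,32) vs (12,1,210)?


Linearize each sRGB channel c=v/255: c/12.92 if c ≤ 0.04045 else ((c+0.055)/1.055)^2.4
L = 0.2126×R_lin + 0.7152×G_lin + 0.0722×B_lin
Color 1 (138,116,32):
  R=138: 138/255≈0.5412 > 0.04045 → ((0.5412+0.055)/1.055)^2.4 ≈ 0.25415
  G=116: 116/255≈0.4549 > 0.04045 → ((0.4549+0.055)/1.055)^2.4 ≈ 0.17465
  B=32: 32/255≈0.1255 > 0.04045 → ((0.1255+0.055)/1.055)^2.4 ≈ 0.01444
  L1 = 0.2126×0.25415 + 0.7152×0.17465 + 0.0722×0.01444 ≈ 0.17998
Color 2 (12,1,210):
  R=12: 12/255≈0.0471 > 0.04045 → ((0.0471+0.055)/1.055)^2.4 ≈ 0.00368
  G=1: 1/255≈0.0039 ≤ 0.04045 → 0.0039/12.92 ≈ 0.00030
  B=210: 210/255≈0.8235 > 0.04045 → ((0.8235+0.055)/1.055)^2.4 ≈ 0.64448
  L2 = 0.2126×0.00368 + 0.7152×0.00030 + 0.0722×0.64448 ≈ 0.04753
Lighter = 0.17998, Darker = 0.04753
Ratio = (L_lighter + 0.05) / (L_darker + 0.05)
Ratio = (0.17998 + 0.05) / (0.04753 + 0.05) = 0.22998 / 0.09753 ≈ 2.3581
Ratio ≈ 2.36:1


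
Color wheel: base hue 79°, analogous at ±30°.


Base hue: 79°
Left analog: (79 - 30) mod 360 = 49°
Right analog: (79 + 30) mod 360 = 109°
Analogous hues = 49° and 109°


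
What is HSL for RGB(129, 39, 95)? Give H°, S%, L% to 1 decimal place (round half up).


Normalize: R'=129/255≈0.5059, G'=39/255≈0.1529, B'=95/255≈0.3725
Max=129/255, Min=39/255, Δ=Max-Min=90/255
L = (Max+Min)/2 = (129+39)/510 = 168/510 = 0.32941… → L = 32.9%
L ≤ 0.5 → S = Δ/(Max+Min) = 90/(129+39) = 90/168 = 0.53571… → S = 53.6%
(the 1/255 factors cancel in S and H, so raw channel differences can be used)
Max is R' → H = 60 × (((G-B)/Δ) mod 6) = 60 × (((39-95)/90) mod 6)
  (-56)/90 = -0.6222…; negative, so add 6 → 5.3777…
  H = 60 × 5.3777… = 322.666…° → H = 322.7°
= HSL(322.7°, 53.6%, 32.9%)


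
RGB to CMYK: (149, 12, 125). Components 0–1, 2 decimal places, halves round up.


R'=149/255≈0.5843, G'=12/255≈0.0471, B'=125/255≈0.4902
K = 1 - max(R',G',B') = 1 - 149/255 = 106/255 = 0.41568… → 0.42
(1-R'-K)/(1-K) simplifies to (max-R)/max with max = 149:
C = (149-149)/149 = 0/149 = 0 → 0.00
M = (149-12)/149 = 137/149 = 0.91946… → 0.92
Y = (149-125)/149 = 24/149 = 0.16107… → 0.16
= CMYK(0.00, 0.92, 0.16, 0.42)


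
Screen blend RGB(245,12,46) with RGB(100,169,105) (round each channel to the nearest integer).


Screen: C = 255 - (255-A)×(255-B)/255, rounded to nearest integer
R: 255 - (255-245)×(255-100)/255 = 255 - 1550/255 ≈ 255 - 6.078 = 248.922 → 249
G: 255 - (255-12)×(255-169)/255 = 255 - 20898/255 ≈ 255 - 81.953 = 173.047 → 173
B: 255 - (255-46)×(255-105)/255 = 255 - 31350/255 ≈ 255 - 122.941 = 132.059 → 132
= RGB(249, 173, 132)


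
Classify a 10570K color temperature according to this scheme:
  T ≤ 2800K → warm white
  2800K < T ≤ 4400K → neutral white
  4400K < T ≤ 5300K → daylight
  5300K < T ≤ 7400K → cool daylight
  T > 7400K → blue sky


Temperature: 10570K
10570K > 7400K → blue sky
Classification: blue sky


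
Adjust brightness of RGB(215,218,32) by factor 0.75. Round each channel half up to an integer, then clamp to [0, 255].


Multiply each channel by 0.75, round half up, clamp to [0, 255]
R: 215×0.75 = 161.25 → round → 161
G: 218×0.75 = 163.5 → round → 164
B: 32×0.75 = 24
= RGB(161, 164, 24)


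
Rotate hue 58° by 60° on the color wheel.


New hue = (H + rotation) mod 360
New hue = (58 + 60) mod 360
= 118 mod 360
= 118°


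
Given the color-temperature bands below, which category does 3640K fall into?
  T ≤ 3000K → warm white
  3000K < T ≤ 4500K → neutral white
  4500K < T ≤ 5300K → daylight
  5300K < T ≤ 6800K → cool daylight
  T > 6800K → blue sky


Temperature: 3640K
3000K < 3640K ≤ 4500K → neutral white
Classification: neutral white


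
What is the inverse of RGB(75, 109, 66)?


Invert: (255-R, 255-G, 255-B)
R: 255-75 = 180
G: 255-109 = 146
B: 255-66 = 189
= RGB(180, 146, 189)


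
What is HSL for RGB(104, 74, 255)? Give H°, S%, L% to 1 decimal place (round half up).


Normalize: R'=104/255≈0.4078, G'=74/255≈0.2902, B'=255/255≈1.0000
Max=255/255, Min=74/255, Δ=Max-Min=181/255
L = (Max+Min)/2 = (255+74)/510 = 329/510 = 0.64509… → L = 64.5%
L > 0.5 → S = Δ/(2-Max-Min) = 181/(510-255-74) = 181/181 = 1 → S = 100.0%
(the 1/255 factors cancel in S and H, so raw channel differences can be used)
Max is B' → H = 60 × ((R-G)/Δ + 4) = 60 × ((104-74)/181 + 4)
  30/181 + 4 = 0.1657… + 4 = 4.1657…
  H = 60 × 4.1657… = 249.944…° → H = 249.9°
= HSL(249.9°, 100.0%, 64.5%)


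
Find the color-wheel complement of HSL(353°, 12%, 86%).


Complement = opposite side of color wheel = hue + 180°
H' = (353 + 180) mod 360 = 173°
S and L unchanged.
= HSL(173°, 12%, 86%)


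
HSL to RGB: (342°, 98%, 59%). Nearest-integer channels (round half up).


H=342°, S=0.98, L=0.59
C = (1-|2L-1|)×S = (1-|0.18|)×0.98 = 0.8036
H' = H/60 = 342/60 ≈ 5.7000; X = C×(1-|H' mod 2 - 1|) = 0.24108
m = L - C/2 = 0.59 - 0.4018 = 0.1882
Sector ⌊H'⌋ = 5 → (R',G',B') = (0.8036, 0.0, 0.24108)
RGB = ((R'+m)×255, (G'+m)×255, (B'+m)×255) = (252.909, 47.991, 109.4664)
Round half up → RGB(253, 48, 109)


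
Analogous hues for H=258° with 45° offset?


Base hue: 258°
Left analog: (258 - 45) mod 360 = 213°
Right analog: (258 + 45) mod 360 = 303°
Analogous hues = 213° and 303°


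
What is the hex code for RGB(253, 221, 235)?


R = 253 → FD (hex)
G = 221 → DD (hex)
B = 235 → EB (hex)
Hex = #FDDDEB


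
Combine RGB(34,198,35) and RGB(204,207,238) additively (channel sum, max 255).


Additive: each channel = min(255, C₁+C₂)
R: 34+204 = 238 → 238
G: 198+207 = 405 → 255
B: 35+238 = 273 → 255
= RGB(238, 255, 255)


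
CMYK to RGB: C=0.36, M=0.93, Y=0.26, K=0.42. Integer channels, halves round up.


R = 255 × (1-C) × (1-K) = 255 × 0.64 × 0.58 = 94.656 → 95
G = 255 × (1-M) × (1-K) = 255 × 0.07 × 0.58 = 10.353 → 10
B = 255 × (1-Y) × (1-K) = 255 × 0.74 × 0.58 = 109.446 → 109
= RGB(95, 10, 109)


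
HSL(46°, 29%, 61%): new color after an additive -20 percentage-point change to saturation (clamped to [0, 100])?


Original S = 29%
Adjustment = -20 percentage points
New S = 29 + (-20) = 9
Clamp to [0, 100] → 9
= HSL(46°, 9%, 61%)


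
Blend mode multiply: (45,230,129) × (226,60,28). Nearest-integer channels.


Multiply: C = A×B/255, rounded to nearest integer
R: 45×226/255 = 10170/255 ≈ 39.882 → 40
G: 230×60/255 = 13800/255 ≈ 54.118 → 54
B: 129×28/255 = 3612/255 ≈ 14.165 → 14
= RGB(40, 54, 14)


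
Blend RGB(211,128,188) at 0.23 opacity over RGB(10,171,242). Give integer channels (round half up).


C = α×F + (1-α)×B, with 1-α = 0.77
R: 0.23×211 + 0.77×10 = 48.53 + 7.70 = 56.23 → 56
G: 0.23×128 + 0.77×171 = 29.44 + 131.67 = 161.11 → 161
B: 0.23×188 + 0.77×242 = 43.24 + 186.34 = 229.58 → 230
= RGB(56, 161, 230)


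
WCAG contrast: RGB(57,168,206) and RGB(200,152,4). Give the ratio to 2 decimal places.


Linearize each sRGB channel c=v/255: c/12.92 if c ≤ 0.04045 else ((c+0.055)/1.055)^2.4
L = 0.2126×R_lin + 0.7152×G_lin + 0.0722×B_lin
Color 1 (57,168,206):
  R=57: 57/255≈0.2235 > 0.04045 → ((0.2235+0.055)/1.055)^2.4 ≈ 0.04092
  G=168: 168/255≈0.6588 > 0.04045 → ((0.6588+0.055)/1.055)^2.4 ≈ 0.39157
  B=206: 206/255≈0.8078 > 0.04045 → ((0.8078+0.055)/1.055)^2.4 ≈ 0.61721
  L1 = 0.2126×0.04092 + 0.7152×0.39157 + 0.0722×0.61721 ≈ 0.33331
Color 2 (200,152,4):
  R=200: 200/255≈0.7843 > 0.04045 → ((0.7843+0.055)/1.055)^2.4 ≈ 0.57758
  G=152: 152/255≈0.5961 > 0.04045 → ((0.5961+0.055)/1.055)^2.4 ≈ 0.31399
  B=4: 4/255≈0.0157 ≤ 0.04045 → 0.0157/12.92 ≈ 0.00121
  L2 = 0.2126×0.57758 + 0.7152×0.31399 + 0.0722×0.00121 ≈ 0.34745
Lighter = 0.34745, Darker = 0.33331
Ratio = (L_lighter + 0.05) / (L_darker + 0.05)
Ratio = (0.34745 + 0.05) / (0.33331 + 0.05) = 0.39745 / 0.38331 ≈ 1.0369
Ratio ≈ 1.04:1


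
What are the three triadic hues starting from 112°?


Triadic: equally spaced at 120° intervals
H1 = 112°
H2 = (112 + 120) mod 360 = 232°
H3 = (112 + 240) mod 360 = 352°
Triadic = 112°, 232°, 352°


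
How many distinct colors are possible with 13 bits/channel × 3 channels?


Total bits = 13 bits/channel × 3 channels = 39 bits
Distinct colors = 2^39
= 549,755,813,888 colors


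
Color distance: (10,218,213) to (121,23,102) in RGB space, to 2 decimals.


d = √[(R₁-R₂)² + (G₁-G₂)² + (B₁-B₂)²]
d = √[(10-121)² + (218-23)² + (213-102)²]
d = √[12321 + 38025 + 12321]
d = √62667
d ≈ 250.33


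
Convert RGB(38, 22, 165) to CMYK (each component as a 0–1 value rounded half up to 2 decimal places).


R'=38/255≈0.1490, G'=22/255≈0.0863, B'=165/255≈0.6471
K = 1 - max(R',G',B') = 1 - 165/255 = 90/255 = 0.35294… → 0.35
(1-R'-K)/(1-K) simplifies to (max-R)/max with max = 165:
C = (165-38)/165 = 127/165 = 0.76969… → 0.77
M = (165-22)/165 = 143/165 = 0.86666… → 0.87
Y = (165-165)/165 = 0/165 = 0 → 0.00
= CMYK(0.77, 0.87, 0.00, 0.35)


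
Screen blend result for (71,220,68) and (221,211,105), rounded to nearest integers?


Screen: C = 255 - (255-A)×(255-B)/255, rounded to nearest integer
R: 255 - (255-71)×(255-221)/255 = 255 - 6256/255 ≈ 255 - 24.533 = 230.467 → 230
G: 255 - (255-220)×(255-211)/255 = 255 - 1540/255 ≈ 255 - 6.039 = 248.961 → 249
B: 255 - (255-68)×(255-105)/255 = 255 - 28050/255 ≈ 255 - 110.000 = 145.000 → 145
= RGB(230, 249, 145)


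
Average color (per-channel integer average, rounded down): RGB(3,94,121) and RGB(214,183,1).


Midpoint: each channel = ⌊(C₁+C₂)/2⌋
R: ⌊(3+214)/2⌋ = 108
G: ⌊(94+183)/2⌋ = 138
B: ⌊(121+1)/2⌋ = 61
= RGB(108, 138, 61)


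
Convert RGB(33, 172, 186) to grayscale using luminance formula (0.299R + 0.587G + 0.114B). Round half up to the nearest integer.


Gray = 0.299×R + 0.587×G + 0.114×B
Gray = 0.299×33 + 0.587×172 + 0.114×186
Gray = 9.867 + 100.964 + 21.204
Gray = 132.035 → round half up → 132
Gray = 132


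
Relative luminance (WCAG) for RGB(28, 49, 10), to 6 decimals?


Linearize each channel (sRGB transfer function): c = v/255; c_lin = c/12.92 if c ≤ 0.04045, else ((c+0.055)/1.055)^2.4
  R: 28/255 ≈ 0.109804 > 0.04045 → ((0.109804+0.055)/1.055)^2.4 ≈ 0.011612
  G: 49/255 ≈ 0.192157 > 0.04045 → ((0.192157+0.055)/1.055)^2.4 ≈ 0.030713
  B: 10/255 ≈ 0.039216 ≤ 0.04045 → 0.039216/12.92 ≈ 0.003035
R_lin = 0.011612, G_lin = 0.030713, B_lin = 0.003035
L = 0.2126×R + 0.7152×G + 0.0722×B
L = 0.2126×0.011612 + 0.7152×0.030713 + 0.0722×0.003035
L ≈ 0.024654


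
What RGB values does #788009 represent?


78 → 120 (R)
80 → 128 (G)
09 → 9 (B)
= RGB(120, 128, 9)


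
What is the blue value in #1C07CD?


Color: #1C07CD
R = 1C = 28
G = 07 = 7
B = CD = 205
Blue = 205


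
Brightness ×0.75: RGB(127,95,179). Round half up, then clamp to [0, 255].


Multiply each channel by 0.75, round half up, clamp to [0, 255]
R: 127×0.75 = 95.25 → round → 95
G: 95×0.75 = 71.25 → round → 71
B: 179×0.75 = 134.25 → round → 134
= RGB(95, 71, 134)


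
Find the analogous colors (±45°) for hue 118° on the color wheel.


Base hue: 118°
Left analog: (118 - 45) mod 360 = 73°
Right analog: (118 + 45) mod 360 = 163°
Analogous hues = 73° and 163°


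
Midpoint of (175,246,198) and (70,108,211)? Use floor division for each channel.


Midpoint: each channel = ⌊(C₁+C₂)/2⌋
R: ⌊(175+70)/2⌋ = 122
G: ⌊(246+108)/2⌋ = 177
B: ⌊(198+211)/2⌋ = 204
= RGB(122, 177, 204)


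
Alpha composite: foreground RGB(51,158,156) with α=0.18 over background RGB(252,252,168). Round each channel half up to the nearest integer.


C = α×F + (1-α)×B, with 1-α = 0.82
R: 0.18×51 + 0.82×252 = 9.18 + 206.64 = 215.82 → 216
G: 0.18×158 + 0.82×252 = 28.44 + 206.64 = 235.08 → 235
B: 0.18×156 + 0.82×168 = 28.08 + 137.76 = 165.84 → 166
= RGB(216, 235, 166)


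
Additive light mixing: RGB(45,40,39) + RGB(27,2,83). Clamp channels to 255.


Additive: each channel = min(255, C₁+C₂)
R: 45+27 = 72 → 72
G: 40+2 = 42 → 42
B: 39+83 = 122 → 122
= RGB(72, 42, 122)


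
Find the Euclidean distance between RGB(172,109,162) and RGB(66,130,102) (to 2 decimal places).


d = √[(R₁-R₂)² + (G₁-G₂)² + (B₁-B₂)²]
d = √[(172-66)² + (109-130)² + (162-102)²]
d = √[11236 + 441 + 3600]
d = √15277
d ≈ 123.60


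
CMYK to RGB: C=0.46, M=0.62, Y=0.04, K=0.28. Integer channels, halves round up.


R = 255 × (1-C) × (1-K) = 255 × 0.54 × 0.72 = 99.144 → 99
G = 255 × (1-M) × (1-K) = 255 × 0.38 × 0.72 = 69.768 → 70
B = 255 × (1-Y) × (1-K) = 255 × 0.96 × 0.72 = 176.256 → 176
= RGB(99, 70, 176)


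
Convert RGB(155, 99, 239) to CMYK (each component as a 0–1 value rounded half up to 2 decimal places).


R'=155/255≈0.6078, G'=99/255≈0.3882, B'=239/255≈0.9373
K = 1 - max(R',G',B') = 1 - 239/255 = 16/255 = 0.06274… → 0.06
(1-R'-K)/(1-K) simplifies to (max-R)/max with max = 239:
C = (239-155)/239 = 84/239 = 0.35146… → 0.35
M = (239-99)/239 = 140/239 = 0.58577… → 0.59
Y = (239-239)/239 = 0/239 = 0 → 0.00
= CMYK(0.35, 0.59, 0.00, 0.06)


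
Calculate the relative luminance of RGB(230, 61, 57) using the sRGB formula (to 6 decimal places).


Linearize each channel (sRGB transfer function): c = v/255; c_lin = c/12.92 if c ≤ 0.04045, else ((c+0.055)/1.055)^2.4
  R: 230/255 ≈ 0.901961 > 0.04045 → ((0.901961+0.055)/1.055)^2.4 ≈ 0.791298
  G: 61/255 ≈ 0.239216 > 0.04045 → ((0.239216+0.055)/1.055)^2.4 ≈ 0.046665
  B: 57/255 ≈ 0.223529 > 0.04045 → ((0.223529+0.055)/1.055)^2.4 ≈ 0.040915
R_lin = 0.791298, G_lin = 0.046665, B_lin = 0.040915
L = 0.2126×R + 0.7152×G + 0.0722×B
L = 0.2126×0.791298 + 0.7152×0.046665 + 0.0722×0.040915
L ≈ 0.204559


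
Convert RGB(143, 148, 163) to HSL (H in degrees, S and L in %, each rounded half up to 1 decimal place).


Normalize: R'=143/255≈0.5608, G'=148/255≈0.5804, B'=163/255≈0.6392
Max=163/255, Min=143/255, Δ=Max-Min=20/255
L = (Max+Min)/2 = (163+143)/510 = 306/510 = 0.6 → L = 60.0%
L > 0.5 → S = Δ/(2-Max-Min) = 20/(510-163-143) = 20/204 = 0.09803… → S = 9.8%
(the 1/255 factors cancel in S and H, so raw channel differences can be used)
Max is B' → H = 60 × ((R-G)/Δ + 4) = 60 × ((143-148)/20 + 4)
  -5/20 + 4 = -0.25 + 4 = 3.75
  H = 60 × 3.75 = 225° → H = 225.0°
= HSL(225.0°, 9.8%, 60.0%)


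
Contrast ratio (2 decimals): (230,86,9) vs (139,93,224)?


Linearize each sRGB channel c=v/255: c/12.92 if c ≤ 0.04045 else ((c+0.055)/1.055)^2.4
L = 0.2126×R_lin + 0.7152×G_lin + 0.0722×B_lin
Color 1 (230,86,9):
  R=230: 230/255≈0.9020 > 0.04045 → ((0.9020+0.055)/1.055)^2.4 ≈ 0.79130
  G=86: 86/255≈0.3373 > 0.04045 → ((0.3373+0.055)/1.055)^2.4 ≈ 0.09306
  B=9: 9/255≈0.0353 ≤ 0.04045 → 0.0353/12.92 ≈ 0.00273
  L1 = 0.2126×0.79130 + 0.7152×0.09306 + 0.0722×0.00273 ≈ 0.23498
Color 2 (139,93,224):
  R=139: 139/255≈0.5451 > 0.04045 → ((0.5451+0.055)/1.055)^2.4 ≈ 0.25818
  G=93: 93/255≈0.3647 > 0.04045 → ((0.3647+0.055)/1.055)^2.4 ≈ 0.10946
  B=224: 224/255≈0.8784 > 0.04045 → ((0.8784+0.055)/1.055)^2.4 ≈ 0.74540
  L2 = 0.2126×0.25818 + 0.7152×0.10946 + 0.0722×0.74540 ≈ 0.18699
Lighter = 0.23498, Darker = 0.18699
Ratio = (L_lighter + 0.05) / (L_darker + 0.05)
Ratio = (0.23498 + 0.05) / (0.18699 + 0.05) = 0.28498 / 0.23699 ≈ 1.2025
Ratio ≈ 1.20:1


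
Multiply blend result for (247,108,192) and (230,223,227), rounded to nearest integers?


Multiply: C = A×B/255, rounded to nearest integer
R: 247×230/255 = 56810/255 ≈ 222.784 → 223
G: 108×223/255 = 24084/255 ≈ 94.447 → 94
B: 192×227/255 = 43584/255 ≈ 170.918 → 171
= RGB(223, 94, 171)


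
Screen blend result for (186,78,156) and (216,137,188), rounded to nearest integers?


Screen: C = 255 - (255-A)×(255-B)/255, rounded to nearest integer
R: 255 - (255-186)×(255-216)/255 = 255 - 2691/255 ≈ 255 - 10.553 = 244.447 → 244
G: 255 - (255-78)×(255-137)/255 = 255 - 20886/255 ≈ 255 - 81.906 = 173.094 → 173
B: 255 - (255-156)×(255-188)/255 = 255 - 6633/255 ≈ 255 - 26.012 = 228.988 → 229
= RGB(244, 173, 229)


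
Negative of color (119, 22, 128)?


Invert: (255-R, 255-G, 255-B)
R: 255-119 = 136
G: 255-22 = 233
B: 255-128 = 127
= RGB(136, 233, 127)


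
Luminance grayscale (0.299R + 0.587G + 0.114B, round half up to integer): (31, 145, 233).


Gray = 0.299×R + 0.587×G + 0.114×B
Gray = 0.299×31 + 0.587×145 + 0.114×233
Gray = 9.269 + 85.115 + 26.562
Gray = 120.946 → round half up → 121
Gray = 121


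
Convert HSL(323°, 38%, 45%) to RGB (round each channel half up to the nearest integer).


H=323°, S=0.38, L=0.45
C = (1-|2L-1|)×S = (1-|-0.10|)×0.38 = 0.342
H' = H/60 = 323/60 ≈ 5.3833; X = C×(1-|H' mod 2 - 1|) = 0.2109
m = L - C/2 = 0.45 - 0.171 = 0.279
Sector ⌊H'⌋ = 5 → (R',G',B') = (0.342, 0.0, 0.2109)
RGB = ((R'+m)×255, (G'+m)×255, (B'+m)×255) = (158.355, 71.145, 124.9245)
Round half up → RGB(158, 71, 125)


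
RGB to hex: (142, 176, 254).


R = 142 → 8E (hex)
G = 176 → B0 (hex)
B = 254 → FE (hex)
Hex = #8EB0FE


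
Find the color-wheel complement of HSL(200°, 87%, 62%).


Complement = opposite side of color wheel = hue + 180°
H' = (200 + 180) mod 360 = 20°
S and L unchanged.
= HSL(20°, 87%, 62%)


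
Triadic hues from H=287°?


Triadic: equally spaced at 120° intervals
H1 = 287°
H2 = (287 + 120) mod 360 = 47°
H3 = (287 + 240) mod 360 = 167°
Triadic = 287°, 47°, 167°


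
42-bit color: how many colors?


Colors = 2^bits = 2^42
= 4,398,046,511,104 colors


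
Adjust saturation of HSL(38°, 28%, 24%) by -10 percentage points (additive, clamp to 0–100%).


Original S = 28%
Adjustment = -10 percentage points
New S = 28 + (-10) = 18
Clamp to [0, 100] → 18
= HSL(38°, 18%, 24%)


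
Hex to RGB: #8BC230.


8B → 139 (R)
C2 → 194 (G)
30 → 48 (B)
= RGB(139, 194, 48)


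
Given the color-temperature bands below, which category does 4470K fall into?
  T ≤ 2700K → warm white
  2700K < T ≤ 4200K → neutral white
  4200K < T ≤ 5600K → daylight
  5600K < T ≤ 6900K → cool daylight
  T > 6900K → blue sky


Temperature: 4470K
4200K < 4470K ≤ 5600K → daylight
Classification: daylight


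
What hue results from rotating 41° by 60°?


New hue = (H + rotation) mod 360
New hue = (41 + 60) mod 360
= 101 mod 360
= 101°


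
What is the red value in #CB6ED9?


Color: #CB6ED9
R = CB = 203
G = 6E = 110
B = D9 = 217
Red = 203


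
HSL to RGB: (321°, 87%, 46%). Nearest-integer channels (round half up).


H=321°, S=0.87, L=0.46
C = (1-|2L-1|)×S = (1-|-0.08|)×0.87 = 0.8004
H' = H/60 = 321/60 ≈ 5.3500; X = C×(1-|H' mod 2 - 1|) = 0.52026
m = L - C/2 = 0.46 - 0.4002 = 0.0598
Sector ⌊H'⌋ = 5 → (R',G',B') = (0.8004, 0.0, 0.52026)
RGB = ((R'+m)×255, (G'+m)×255, (B'+m)×255) = (219.351, 15.249, 147.9153)
Round half up → RGB(219, 15, 148)


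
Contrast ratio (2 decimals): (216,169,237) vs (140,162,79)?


Linearize each sRGB channel c=v/255: c/12.92 if c ≤ 0.04045 else ((c+0.055)/1.055)^2.4
L = 0.2126×R_lin + 0.7152×G_lin + 0.0722×B_lin
Color 1 (216,169,237):
  R=216: 216/255≈0.8471 > 0.04045 → ((0.8471+0.055)/1.055)^2.4 ≈ 0.68669
  G=169: 169/255≈0.6627 > 0.04045 → ((0.6627+0.055)/1.055)^2.4 ≈ 0.39676
  B=237: 237/255≈0.9294 > 0.04045 → ((0.9294+0.055)/1.055)^2.4 ≈ 0.84687
  L1 = 0.2126×0.68669 + 0.7152×0.39676 + 0.0722×0.84687 ≈ 0.49089
Color 2 (140,162,79):
  R=140: 140/255≈0.5490 > 0.04045 → ((0.5490+0.055)/1.055)^2.4 ≈ 0.26225
  G=162: 162/255≈0.6353 > 0.04045 → ((0.6353+0.055)/1.055)^2.4 ≈ 0.36131
  B=79: 79/255≈0.3098 > 0.04045 → ((0.3098+0.055)/1.055)^2.4 ≈ 0.07819
  L2 = 0.2126×0.26225 + 0.7152×0.36131 + 0.0722×0.07819 ≈ 0.31981
Lighter = 0.49089, Darker = 0.31981
Ratio = (L_lighter + 0.05) / (L_darker + 0.05)
Ratio = (0.49089 + 0.05) / (0.31981 + 0.05) = 0.54089 / 0.36981 ≈ 1.4626
Ratio ≈ 1.46:1


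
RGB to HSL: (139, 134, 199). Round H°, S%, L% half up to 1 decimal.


Normalize: R'=139/255≈0.5451, G'=134/255≈0.5255, B'=199/255≈0.7804
Max=199/255, Min=134/255, Δ=Max-Min=65/255
L = (Max+Min)/2 = (199+134)/510 = 333/510 = 0.65294… → L = 65.3%
L > 0.5 → S = Δ/(2-Max-Min) = 65/(510-199-134) = 65/177 = 0.36723… → S = 36.7%
(the 1/255 factors cancel in S and H, so raw channel differences can be used)
Max is B' → H = 60 × ((R-G)/Δ + 4) = 60 × ((139-134)/65 + 4)
  5/65 + 4 = 0.0769… + 4 = 4.0769…
  H = 60 × 4.0769… = 244.615…° → H = 244.6°
= HSL(244.6°, 36.7%, 65.3%)


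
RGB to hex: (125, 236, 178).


R = 125 → 7D (hex)
G = 236 → EC (hex)
B = 178 → B2 (hex)
Hex = #7DECB2


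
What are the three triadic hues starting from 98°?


Triadic: equally spaced at 120° intervals
H1 = 98°
H2 = (98 + 120) mod 360 = 218°
H3 = (98 + 240) mod 360 = 338°
Triadic = 98°, 218°, 338°


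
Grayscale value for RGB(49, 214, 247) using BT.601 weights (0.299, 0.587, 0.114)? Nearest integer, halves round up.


Gray = 0.299×R + 0.587×G + 0.114×B
Gray = 0.299×49 + 0.587×214 + 0.114×247
Gray = 14.651 + 125.618 + 28.158
Gray = 168.427 → round half up → 168
Gray = 168


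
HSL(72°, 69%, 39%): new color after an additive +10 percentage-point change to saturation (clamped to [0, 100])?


Original S = 69%
Adjustment = +10 percentage points
New S = 69 + (10) = 79
Clamp to [0, 100] → 79
= HSL(72°, 79%, 39%)


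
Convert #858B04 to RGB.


85 → 133 (R)
8B → 139 (G)
04 → 4 (B)
= RGB(133, 139, 4)


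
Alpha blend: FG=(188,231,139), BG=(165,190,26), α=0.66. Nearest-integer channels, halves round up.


C = α×F + (1-α)×B, with 1-α = 0.34
R: 0.66×188 + 0.34×165 = 124.08 + 56.10 = 180.18 → 180
G: 0.66×231 + 0.34×190 = 152.46 + 64.60 = 217.06 → 217
B: 0.66×139 + 0.34×26 = 91.74 + 8.84 = 100.58 → 101
= RGB(180, 217, 101)


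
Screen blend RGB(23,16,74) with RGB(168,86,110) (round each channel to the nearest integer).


Screen: C = 255 - (255-A)×(255-B)/255, rounded to nearest integer
R: 255 - (255-23)×(255-168)/255 = 255 - 20184/255 ≈ 255 - 79.153 = 175.847 → 176
G: 255 - (255-16)×(255-86)/255 = 255 - 40391/255 ≈ 255 - 158.396 = 96.604 → 97
B: 255 - (255-74)×(255-110)/255 = 255 - 26245/255 ≈ 255 - 102.922 = 152.078 → 152
= RGB(176, 97, 152)


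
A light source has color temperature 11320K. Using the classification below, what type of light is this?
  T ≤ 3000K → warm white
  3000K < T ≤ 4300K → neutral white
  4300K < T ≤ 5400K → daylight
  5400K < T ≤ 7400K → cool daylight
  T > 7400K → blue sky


Temperature: 11320K
11320K > 7400K → blue sky
Classification: blue sky


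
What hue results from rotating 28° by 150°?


New hue = (H + rotation) mod 360
New hue = (28 + 150) mod 360
= 178 mod 360
= 178°


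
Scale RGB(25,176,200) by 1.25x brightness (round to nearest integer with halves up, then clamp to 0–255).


Multiply each channel by 1.25, round half up, clamp to [0, 255]
R: 25×1.25 = 31.25 → round → 31
G: 176×1.25 = 220
B: 200×1.25 = 250
= RGB(31, 220, 250)


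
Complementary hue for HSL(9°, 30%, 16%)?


Complement = opposite side of color wheel = hue + 180°
H' = (9 + 180) mod 360 = 189°
S and L unchanged.
= HSL(189°, 30%, 16%)


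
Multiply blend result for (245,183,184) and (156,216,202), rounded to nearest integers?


Multiply: C = A×B/255, rounded to nearest integer
R: 245×156/255 = 38220/255 ≈ 149.882 → 150
G: 183×216/255 = 39528/255 ≈ 155.012 → 155
B: 184×202/255 = 37168/255 ≈ 145.757 → 146
= RGB(150, 155, 146)


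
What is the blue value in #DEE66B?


Color: #DEE66B
R = DE = 222
G = E6 = 230
B = 6B = 107
Blue = 107


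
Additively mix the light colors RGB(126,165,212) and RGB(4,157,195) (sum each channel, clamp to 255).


Additive: each channel = min(255, C₁+C₂)
R: 126+4 = 130 → 130
G: 165+157 = 322 → 255
B: 212+195 = 407 → 255
= RGB(130, 255, 255)


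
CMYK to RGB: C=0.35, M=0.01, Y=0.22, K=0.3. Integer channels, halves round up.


R = 255 × (1-C) × (1-K) = 255 × 0.65 × 0.70 = 116.025 → 116
G = 255 × (1-M) × (1-K) = 255 × 0.99 × 0.70 = 176.715 → 177
B = 255 × (1-Y) × (1-K) = 255 × 0.78 × 0.70 = 139.23 → 139
= RGB(116, 177, 139)


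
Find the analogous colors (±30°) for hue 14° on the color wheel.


Base hue: 14°
Left analog: (14 - 30) mod 360 = 344°
Right analog: (14 + 30) mod 360 = 44°
Analogous hues = 344° and 44°


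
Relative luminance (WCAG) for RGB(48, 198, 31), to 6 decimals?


Linearize each channel (sRGB transfer function): c = v/255; c_lin = c/12.92 if c ≤ 0.04045, else ((c+0.055)/1.055)^2.4
  R: 48/255 ≈ 0.188235 > 0.04045 → ((0.188235+0.055)/1.055)^2.4 ≈ 0.029557
  G: 198/255 ≈ 0.776471 > 0.04045 → ((0.776471+0.055)/1.055)^2.4 ≈ 0.564712
  B: 31/255 ≈ 0.121569 > 0.04045 → ((0.121569+0.055)/1.055)^2.4 ≈ 0.013702
R_lin = 0.029557, G_lin = 0.564712, B_lin = 0.013702
L = 0.2126×R + 0.7152×G + 0.0722×B
L = 0.2126×0.029557 + 0.7152×0.564712 + 0.0722×0.013702
L ≈ 0.411155


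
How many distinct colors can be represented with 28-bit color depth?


Colors = 2^bits = 2^28
= 268,435,456 colors


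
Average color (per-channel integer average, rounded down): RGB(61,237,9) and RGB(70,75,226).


Midpoint: each channel = ⌊(C₁+C₂)/2⌋
R: ⌊(61+70)/2⌋ = 65
G: ⌊(237+75)/2⌋ = 156
B: ⌊(9+226)/2⌋ = 117
= RGB(65, 156, 117)


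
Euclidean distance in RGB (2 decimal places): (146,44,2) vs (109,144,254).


d = √[(R₁-R₂)² + (G₁-G₂)² + (B₁-B₂)²]
d = √[(146-109)² + (44-144)² + (2-254)²]
d = √[1369 + 10000 + 63504]
d = √74873
d ≈ 273.63


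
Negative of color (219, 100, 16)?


Invert: (255-R, 255-G, 255-B)
R: 255-219 = 36
G: 255-100 = 155
B: 255-16 = 239
= RGB(36, 155, 239)


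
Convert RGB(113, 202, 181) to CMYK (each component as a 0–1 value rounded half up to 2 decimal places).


R'=113/255≈0.4431, G'=202/255≈0.7922, B'=181/255≈0.7098
K = 1 - max(R',G',B') = 1 - 202/255 = 53/255 = 0.20784… → 0.21
(1-R'-K)/(1-K) simplifies to (max-R)/max with max = 202:
C = (202-113)/202 = 89/202 = 0.44059… → 0.44
M = (202-202)/202 = 0/202 = 0 → 0.00
Y = (202-181)/202 = 21/202 = 0.10396… → 0.10
= CMYK(0.44, 0.00, 0.10, 0.21)


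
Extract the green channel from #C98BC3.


Color: #C98BC3
R = C9 = 201
G = 8B = 139
B = C3 = 195
Green = 139


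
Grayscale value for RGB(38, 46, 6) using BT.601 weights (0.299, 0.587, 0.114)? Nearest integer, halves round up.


Gray = 0.299×R + 0.587×G + 0.114×B
Gray = 0.299×38 + 0.587×46 + 0.114×6
Gray = 11.362 + 27.002 + 0.684
Gray = 39.048 → round half up → 39
Gray = 39


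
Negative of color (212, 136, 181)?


Invert: (255-R, 255-G, 255-B)
R: 255-212 = 43
G: 255-136 = 119
B: 255-181 = 74
= RGB(43, 119, 74)


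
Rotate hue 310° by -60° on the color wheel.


New hue = (H + rotation) mod 360
New hue = (310 -60) mod 360
= 250 mod 360
= 250°


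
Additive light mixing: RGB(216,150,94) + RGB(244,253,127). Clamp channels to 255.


Additive: each channel = min(255, C₁+C₂)
R: 216+244 = 460 → 255
G: 150+253 = 403 → 255
B: 94+127 = 221 → 221
= RGB(255, 255, 221)
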